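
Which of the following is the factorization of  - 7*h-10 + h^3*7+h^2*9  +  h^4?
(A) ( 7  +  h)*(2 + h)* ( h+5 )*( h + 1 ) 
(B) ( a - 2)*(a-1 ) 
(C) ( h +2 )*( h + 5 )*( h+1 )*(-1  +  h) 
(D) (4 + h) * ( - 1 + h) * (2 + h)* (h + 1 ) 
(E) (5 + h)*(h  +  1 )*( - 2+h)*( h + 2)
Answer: C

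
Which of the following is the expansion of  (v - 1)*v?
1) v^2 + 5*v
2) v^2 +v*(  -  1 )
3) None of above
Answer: 2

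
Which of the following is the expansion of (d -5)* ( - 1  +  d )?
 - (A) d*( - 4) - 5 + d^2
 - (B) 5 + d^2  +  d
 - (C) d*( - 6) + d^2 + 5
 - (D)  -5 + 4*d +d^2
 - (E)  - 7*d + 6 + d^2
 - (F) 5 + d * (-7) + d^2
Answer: C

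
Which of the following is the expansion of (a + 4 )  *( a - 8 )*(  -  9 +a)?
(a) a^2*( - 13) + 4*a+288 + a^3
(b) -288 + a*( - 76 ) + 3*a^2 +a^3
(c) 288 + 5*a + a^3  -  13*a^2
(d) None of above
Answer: a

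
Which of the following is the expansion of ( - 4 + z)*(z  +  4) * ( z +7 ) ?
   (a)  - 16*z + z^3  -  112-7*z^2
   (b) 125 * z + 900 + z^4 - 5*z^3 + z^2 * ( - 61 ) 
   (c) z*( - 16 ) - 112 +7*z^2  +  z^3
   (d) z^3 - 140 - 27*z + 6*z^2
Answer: c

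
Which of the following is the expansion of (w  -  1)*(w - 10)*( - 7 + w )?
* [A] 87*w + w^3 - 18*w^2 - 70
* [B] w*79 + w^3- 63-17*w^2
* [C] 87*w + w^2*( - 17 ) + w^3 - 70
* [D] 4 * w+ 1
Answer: A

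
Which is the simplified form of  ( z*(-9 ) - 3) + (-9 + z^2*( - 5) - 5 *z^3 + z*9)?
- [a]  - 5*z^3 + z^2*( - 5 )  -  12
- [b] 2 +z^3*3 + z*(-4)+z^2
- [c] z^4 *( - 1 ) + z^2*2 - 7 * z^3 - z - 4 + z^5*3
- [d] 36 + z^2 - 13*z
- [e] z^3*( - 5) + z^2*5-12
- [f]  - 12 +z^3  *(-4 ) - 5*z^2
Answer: a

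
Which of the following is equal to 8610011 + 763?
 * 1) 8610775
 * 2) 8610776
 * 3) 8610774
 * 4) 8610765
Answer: 3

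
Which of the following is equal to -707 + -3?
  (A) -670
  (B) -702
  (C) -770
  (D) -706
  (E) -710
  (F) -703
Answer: E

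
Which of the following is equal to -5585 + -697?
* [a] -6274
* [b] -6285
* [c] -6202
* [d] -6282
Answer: d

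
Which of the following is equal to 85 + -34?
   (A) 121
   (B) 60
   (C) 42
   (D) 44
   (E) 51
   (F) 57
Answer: E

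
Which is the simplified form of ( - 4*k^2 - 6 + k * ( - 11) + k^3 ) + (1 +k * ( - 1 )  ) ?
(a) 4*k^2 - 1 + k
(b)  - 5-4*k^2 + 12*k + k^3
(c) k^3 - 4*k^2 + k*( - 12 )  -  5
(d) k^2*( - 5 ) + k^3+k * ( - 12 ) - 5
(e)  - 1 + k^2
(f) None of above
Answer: c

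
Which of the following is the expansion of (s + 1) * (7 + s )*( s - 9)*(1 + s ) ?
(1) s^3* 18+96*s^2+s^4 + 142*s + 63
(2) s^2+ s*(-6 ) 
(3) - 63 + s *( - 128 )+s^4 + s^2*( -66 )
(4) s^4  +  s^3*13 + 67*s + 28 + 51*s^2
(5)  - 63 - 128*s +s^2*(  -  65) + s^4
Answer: 3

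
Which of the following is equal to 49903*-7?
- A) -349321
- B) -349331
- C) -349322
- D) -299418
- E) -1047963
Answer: A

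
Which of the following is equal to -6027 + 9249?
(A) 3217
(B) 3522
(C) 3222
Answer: C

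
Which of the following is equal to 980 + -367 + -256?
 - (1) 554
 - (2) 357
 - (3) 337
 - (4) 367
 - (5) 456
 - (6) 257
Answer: 2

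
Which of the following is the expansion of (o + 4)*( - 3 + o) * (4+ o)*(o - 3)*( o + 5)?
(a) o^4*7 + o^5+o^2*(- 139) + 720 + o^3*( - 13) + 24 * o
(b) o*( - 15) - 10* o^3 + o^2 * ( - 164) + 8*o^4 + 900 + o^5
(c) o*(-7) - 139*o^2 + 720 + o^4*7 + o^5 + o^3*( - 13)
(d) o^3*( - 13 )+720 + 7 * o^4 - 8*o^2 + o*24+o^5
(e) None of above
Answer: a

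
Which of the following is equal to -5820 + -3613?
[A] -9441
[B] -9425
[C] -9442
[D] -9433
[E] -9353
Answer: D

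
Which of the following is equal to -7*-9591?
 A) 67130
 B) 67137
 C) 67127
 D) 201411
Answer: B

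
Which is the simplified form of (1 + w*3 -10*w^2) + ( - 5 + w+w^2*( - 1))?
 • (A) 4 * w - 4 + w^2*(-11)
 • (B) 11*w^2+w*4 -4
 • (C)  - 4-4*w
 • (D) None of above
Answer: A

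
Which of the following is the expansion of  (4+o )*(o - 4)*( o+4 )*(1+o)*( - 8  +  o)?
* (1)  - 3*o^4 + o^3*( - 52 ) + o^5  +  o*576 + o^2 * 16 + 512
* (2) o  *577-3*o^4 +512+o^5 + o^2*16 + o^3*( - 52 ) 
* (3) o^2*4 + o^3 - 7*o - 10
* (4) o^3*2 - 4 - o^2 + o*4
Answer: 1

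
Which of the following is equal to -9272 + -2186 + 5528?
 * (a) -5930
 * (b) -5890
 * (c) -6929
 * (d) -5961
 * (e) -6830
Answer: a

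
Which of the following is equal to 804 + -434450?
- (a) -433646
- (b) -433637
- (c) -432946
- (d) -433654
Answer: a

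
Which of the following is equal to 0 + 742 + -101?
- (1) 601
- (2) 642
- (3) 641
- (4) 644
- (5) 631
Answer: 3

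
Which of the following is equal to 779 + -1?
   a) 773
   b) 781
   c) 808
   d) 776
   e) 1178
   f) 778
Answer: f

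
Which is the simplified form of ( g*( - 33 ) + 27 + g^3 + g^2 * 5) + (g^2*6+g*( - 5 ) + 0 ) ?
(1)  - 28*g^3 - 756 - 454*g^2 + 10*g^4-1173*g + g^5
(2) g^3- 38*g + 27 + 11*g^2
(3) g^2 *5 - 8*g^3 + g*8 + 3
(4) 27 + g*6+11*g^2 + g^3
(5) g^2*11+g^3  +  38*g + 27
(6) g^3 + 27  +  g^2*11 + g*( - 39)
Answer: 2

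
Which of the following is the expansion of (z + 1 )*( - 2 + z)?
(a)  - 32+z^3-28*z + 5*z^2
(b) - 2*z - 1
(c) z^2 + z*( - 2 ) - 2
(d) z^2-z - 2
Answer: d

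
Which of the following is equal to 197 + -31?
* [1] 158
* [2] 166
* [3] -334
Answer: 2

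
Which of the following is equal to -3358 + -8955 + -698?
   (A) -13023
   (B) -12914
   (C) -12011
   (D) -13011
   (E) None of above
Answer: D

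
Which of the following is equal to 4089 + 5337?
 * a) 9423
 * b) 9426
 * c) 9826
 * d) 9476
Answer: b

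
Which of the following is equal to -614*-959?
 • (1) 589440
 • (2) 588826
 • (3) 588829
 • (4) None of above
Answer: 2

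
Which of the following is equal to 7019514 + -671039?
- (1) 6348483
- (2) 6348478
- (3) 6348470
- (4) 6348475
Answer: 4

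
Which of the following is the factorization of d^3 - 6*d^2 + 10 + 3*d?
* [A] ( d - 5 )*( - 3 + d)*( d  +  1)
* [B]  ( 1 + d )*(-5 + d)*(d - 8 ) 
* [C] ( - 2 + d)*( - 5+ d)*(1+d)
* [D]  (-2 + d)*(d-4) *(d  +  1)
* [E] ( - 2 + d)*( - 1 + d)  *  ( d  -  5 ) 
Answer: C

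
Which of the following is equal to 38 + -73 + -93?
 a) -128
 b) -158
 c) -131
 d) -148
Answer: a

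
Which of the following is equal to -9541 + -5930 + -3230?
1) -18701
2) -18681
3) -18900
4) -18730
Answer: 1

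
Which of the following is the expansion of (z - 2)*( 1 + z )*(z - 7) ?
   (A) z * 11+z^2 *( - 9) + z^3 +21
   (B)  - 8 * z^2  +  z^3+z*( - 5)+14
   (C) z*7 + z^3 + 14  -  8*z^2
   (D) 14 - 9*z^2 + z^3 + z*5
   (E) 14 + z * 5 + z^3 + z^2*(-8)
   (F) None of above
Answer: E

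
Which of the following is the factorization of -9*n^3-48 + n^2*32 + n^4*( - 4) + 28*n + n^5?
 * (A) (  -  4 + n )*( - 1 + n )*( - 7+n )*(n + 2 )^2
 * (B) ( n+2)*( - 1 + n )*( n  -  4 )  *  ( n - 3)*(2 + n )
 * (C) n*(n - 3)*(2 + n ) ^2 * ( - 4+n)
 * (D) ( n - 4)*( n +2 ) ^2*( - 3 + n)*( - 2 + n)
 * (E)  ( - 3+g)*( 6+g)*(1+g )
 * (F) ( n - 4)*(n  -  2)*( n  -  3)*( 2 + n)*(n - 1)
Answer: B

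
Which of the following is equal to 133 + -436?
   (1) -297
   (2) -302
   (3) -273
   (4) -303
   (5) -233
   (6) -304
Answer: 4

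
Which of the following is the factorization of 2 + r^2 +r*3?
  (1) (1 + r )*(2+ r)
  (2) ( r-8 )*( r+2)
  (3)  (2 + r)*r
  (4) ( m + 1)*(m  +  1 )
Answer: 1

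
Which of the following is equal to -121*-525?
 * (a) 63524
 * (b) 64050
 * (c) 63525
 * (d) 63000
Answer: c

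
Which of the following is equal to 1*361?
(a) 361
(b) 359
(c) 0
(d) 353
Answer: a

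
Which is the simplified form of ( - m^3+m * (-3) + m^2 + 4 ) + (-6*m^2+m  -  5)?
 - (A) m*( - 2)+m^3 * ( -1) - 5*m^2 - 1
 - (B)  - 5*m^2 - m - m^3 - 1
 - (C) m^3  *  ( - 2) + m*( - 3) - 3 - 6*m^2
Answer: A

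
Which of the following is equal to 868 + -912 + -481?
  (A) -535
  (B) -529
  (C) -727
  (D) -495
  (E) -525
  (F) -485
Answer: E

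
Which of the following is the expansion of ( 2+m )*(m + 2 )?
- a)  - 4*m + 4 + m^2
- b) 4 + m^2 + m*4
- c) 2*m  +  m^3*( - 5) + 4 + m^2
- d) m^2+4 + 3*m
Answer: b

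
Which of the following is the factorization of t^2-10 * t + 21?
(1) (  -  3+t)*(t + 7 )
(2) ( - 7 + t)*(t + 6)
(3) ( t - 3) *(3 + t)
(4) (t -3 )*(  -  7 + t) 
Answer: 4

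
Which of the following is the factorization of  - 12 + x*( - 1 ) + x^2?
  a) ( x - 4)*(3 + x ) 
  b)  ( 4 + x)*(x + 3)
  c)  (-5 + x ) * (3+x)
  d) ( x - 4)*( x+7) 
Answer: a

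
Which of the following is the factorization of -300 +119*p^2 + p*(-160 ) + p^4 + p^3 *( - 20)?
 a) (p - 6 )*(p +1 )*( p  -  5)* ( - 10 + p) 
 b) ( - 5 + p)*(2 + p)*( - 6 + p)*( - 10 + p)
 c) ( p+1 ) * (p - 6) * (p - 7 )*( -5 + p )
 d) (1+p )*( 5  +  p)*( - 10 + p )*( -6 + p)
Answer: a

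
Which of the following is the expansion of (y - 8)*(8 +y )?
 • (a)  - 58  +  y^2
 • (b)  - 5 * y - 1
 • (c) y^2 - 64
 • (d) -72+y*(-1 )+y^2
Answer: c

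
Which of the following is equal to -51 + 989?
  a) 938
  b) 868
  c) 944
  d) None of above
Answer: a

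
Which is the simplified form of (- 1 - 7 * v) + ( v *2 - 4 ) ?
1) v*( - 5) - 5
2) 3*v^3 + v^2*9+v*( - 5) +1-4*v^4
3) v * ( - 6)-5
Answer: 1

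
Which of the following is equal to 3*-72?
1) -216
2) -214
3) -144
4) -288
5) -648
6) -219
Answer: 1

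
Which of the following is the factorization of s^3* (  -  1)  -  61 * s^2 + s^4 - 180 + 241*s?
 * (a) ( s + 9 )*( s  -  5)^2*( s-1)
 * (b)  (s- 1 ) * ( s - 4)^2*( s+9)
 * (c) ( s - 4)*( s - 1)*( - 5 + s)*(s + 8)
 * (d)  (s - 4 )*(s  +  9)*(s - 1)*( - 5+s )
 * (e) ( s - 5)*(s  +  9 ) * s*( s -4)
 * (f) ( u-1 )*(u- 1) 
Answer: d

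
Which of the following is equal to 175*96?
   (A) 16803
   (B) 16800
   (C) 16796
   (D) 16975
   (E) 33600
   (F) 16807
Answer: B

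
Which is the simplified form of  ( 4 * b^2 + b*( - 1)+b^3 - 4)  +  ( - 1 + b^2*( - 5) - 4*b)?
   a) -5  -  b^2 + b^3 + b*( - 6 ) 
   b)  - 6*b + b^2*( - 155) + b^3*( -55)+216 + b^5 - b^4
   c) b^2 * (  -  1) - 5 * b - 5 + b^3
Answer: c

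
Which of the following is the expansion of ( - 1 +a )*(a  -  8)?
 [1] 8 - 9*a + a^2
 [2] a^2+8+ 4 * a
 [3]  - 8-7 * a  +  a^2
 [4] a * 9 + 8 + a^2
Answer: 1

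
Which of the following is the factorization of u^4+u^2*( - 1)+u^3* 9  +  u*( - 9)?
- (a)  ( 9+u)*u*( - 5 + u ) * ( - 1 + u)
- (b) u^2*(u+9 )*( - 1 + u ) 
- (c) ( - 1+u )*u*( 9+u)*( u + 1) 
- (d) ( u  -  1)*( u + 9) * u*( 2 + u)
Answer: c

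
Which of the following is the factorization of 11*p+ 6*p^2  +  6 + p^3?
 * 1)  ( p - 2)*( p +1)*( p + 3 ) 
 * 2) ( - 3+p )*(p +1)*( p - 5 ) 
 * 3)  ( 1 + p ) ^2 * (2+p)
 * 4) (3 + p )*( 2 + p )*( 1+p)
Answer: 4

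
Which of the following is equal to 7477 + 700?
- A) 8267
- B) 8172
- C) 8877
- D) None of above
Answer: D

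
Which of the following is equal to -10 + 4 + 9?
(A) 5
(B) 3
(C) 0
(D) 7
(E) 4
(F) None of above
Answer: B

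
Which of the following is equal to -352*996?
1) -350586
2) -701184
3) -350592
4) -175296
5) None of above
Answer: 3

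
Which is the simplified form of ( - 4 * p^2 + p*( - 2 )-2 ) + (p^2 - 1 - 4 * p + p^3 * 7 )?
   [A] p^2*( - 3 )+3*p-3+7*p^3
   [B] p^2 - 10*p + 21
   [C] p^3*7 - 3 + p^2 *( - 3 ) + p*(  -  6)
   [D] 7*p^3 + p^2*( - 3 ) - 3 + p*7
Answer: C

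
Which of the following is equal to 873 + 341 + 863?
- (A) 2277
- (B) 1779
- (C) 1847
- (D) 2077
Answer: D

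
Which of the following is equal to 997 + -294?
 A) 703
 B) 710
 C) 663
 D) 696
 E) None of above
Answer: A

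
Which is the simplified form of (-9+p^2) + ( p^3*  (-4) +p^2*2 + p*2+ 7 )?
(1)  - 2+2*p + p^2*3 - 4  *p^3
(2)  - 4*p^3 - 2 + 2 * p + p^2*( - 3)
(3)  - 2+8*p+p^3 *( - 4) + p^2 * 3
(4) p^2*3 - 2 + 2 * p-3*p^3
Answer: 1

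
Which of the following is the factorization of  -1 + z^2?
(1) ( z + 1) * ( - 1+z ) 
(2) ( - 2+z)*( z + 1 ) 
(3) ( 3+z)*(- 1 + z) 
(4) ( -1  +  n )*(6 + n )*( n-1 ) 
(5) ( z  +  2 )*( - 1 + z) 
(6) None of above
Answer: 1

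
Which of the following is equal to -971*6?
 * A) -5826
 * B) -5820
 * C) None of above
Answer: A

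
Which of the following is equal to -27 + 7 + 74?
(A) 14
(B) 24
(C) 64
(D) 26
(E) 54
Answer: E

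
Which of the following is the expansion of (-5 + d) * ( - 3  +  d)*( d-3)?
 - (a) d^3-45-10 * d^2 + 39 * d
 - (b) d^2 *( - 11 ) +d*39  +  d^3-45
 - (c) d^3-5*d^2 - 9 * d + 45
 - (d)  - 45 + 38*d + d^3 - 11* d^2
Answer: b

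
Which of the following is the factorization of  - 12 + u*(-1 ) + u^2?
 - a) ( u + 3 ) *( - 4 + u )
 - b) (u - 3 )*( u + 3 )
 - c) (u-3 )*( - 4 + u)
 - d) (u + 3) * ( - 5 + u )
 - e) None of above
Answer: a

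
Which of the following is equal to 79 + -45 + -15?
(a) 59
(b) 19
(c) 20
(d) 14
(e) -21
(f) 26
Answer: b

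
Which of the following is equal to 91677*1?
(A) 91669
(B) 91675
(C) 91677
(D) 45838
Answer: C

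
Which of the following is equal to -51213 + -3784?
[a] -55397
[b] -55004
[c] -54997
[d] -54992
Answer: c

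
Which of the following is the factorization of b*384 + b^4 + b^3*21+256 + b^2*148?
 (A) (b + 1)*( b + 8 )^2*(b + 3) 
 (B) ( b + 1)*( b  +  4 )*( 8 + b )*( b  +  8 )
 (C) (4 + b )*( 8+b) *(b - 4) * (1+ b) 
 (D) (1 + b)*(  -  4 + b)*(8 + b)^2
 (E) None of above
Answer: B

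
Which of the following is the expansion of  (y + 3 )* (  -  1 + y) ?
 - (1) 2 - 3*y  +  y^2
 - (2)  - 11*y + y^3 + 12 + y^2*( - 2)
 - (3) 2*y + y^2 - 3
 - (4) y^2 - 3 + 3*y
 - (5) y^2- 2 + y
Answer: 3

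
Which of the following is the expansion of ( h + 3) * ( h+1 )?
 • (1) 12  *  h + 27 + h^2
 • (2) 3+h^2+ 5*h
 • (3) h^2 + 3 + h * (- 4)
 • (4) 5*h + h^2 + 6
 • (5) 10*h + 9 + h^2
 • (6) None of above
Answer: 6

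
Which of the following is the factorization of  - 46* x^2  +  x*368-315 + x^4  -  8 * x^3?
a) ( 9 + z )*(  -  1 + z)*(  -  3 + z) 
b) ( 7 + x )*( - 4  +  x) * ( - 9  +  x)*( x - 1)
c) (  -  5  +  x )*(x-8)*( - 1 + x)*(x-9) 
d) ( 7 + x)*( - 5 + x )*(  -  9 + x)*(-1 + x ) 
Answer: d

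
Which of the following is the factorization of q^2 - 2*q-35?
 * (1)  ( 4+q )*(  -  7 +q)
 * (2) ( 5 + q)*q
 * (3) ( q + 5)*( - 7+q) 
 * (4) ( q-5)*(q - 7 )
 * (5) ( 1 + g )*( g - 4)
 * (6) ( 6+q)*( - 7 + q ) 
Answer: 3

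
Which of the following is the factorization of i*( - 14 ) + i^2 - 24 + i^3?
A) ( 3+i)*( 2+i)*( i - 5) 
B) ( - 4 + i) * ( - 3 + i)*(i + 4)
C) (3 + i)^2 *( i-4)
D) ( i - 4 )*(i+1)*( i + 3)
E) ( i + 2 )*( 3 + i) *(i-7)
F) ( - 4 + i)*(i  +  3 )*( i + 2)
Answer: F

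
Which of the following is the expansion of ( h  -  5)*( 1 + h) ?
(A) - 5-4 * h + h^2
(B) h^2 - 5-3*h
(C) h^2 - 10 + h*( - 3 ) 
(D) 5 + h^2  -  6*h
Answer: A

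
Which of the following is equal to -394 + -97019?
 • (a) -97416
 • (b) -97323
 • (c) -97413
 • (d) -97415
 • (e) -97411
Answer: c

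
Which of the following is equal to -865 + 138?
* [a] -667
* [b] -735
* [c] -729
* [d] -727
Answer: d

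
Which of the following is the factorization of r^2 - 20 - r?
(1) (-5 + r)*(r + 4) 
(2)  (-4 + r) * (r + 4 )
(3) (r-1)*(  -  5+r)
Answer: 1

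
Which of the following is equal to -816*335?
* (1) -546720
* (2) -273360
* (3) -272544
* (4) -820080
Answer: 2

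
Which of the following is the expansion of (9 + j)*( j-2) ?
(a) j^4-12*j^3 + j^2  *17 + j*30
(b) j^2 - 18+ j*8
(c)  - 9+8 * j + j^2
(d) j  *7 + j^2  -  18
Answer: d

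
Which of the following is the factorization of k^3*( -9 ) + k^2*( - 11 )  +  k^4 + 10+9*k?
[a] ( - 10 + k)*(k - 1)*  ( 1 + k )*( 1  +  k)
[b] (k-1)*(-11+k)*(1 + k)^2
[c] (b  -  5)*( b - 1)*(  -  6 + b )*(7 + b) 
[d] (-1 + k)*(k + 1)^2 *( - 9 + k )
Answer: a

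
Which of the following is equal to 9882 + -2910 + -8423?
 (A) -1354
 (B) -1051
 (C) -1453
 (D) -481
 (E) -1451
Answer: E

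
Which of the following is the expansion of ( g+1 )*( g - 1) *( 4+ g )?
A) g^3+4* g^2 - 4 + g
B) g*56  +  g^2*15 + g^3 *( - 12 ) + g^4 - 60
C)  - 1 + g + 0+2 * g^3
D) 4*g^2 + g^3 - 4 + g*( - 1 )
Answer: D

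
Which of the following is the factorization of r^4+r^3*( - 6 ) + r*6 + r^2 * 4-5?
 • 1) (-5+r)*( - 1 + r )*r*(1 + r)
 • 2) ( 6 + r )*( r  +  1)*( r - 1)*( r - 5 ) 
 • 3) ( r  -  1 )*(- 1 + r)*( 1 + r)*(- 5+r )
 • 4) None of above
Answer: 3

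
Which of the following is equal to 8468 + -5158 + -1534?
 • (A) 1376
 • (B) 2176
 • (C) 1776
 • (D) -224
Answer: C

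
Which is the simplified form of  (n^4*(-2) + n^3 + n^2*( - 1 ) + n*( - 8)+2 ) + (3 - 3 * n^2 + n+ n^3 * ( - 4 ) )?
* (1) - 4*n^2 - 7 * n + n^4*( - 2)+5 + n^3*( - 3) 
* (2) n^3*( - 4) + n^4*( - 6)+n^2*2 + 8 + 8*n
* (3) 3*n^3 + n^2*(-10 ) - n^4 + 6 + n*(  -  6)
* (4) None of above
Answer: 1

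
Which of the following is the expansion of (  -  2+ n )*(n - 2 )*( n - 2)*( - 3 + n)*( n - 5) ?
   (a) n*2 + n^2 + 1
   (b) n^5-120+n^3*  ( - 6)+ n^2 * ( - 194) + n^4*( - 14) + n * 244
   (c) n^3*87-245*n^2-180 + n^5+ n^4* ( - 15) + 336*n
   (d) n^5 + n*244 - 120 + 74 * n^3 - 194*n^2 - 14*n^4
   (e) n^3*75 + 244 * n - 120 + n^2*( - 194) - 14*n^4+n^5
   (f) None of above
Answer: e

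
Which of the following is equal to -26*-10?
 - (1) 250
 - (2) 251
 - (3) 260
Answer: 3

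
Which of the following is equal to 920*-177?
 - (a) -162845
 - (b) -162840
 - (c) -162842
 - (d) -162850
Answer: b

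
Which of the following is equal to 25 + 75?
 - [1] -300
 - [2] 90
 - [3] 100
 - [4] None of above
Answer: 3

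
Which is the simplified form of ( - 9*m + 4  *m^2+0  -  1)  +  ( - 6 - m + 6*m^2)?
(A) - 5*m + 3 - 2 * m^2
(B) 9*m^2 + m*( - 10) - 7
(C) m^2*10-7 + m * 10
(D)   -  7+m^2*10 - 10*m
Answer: D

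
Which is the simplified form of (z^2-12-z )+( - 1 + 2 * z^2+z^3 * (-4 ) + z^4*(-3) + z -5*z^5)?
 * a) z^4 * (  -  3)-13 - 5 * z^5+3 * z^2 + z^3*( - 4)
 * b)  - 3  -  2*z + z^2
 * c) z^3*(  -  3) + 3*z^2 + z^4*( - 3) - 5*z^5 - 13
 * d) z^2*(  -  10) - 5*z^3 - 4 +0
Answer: a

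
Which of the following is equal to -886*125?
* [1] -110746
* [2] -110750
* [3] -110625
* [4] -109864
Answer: 2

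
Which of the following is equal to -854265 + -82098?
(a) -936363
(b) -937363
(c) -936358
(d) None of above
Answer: a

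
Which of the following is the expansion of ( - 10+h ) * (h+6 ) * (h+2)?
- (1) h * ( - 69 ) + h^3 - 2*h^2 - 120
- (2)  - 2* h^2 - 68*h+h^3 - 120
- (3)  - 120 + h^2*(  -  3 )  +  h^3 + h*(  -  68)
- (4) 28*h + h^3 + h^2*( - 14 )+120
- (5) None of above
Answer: 2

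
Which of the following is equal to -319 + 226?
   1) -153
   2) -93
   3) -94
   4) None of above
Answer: 2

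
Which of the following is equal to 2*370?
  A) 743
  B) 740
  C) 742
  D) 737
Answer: B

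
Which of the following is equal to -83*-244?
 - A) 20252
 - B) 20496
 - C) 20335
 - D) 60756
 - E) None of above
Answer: A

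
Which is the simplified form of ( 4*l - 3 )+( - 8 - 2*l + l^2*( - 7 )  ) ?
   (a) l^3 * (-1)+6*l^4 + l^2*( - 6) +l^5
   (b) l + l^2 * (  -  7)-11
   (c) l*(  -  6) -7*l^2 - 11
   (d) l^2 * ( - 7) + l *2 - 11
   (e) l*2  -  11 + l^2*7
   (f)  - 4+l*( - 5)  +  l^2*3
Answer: d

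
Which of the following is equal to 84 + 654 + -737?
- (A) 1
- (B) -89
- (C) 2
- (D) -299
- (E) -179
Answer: A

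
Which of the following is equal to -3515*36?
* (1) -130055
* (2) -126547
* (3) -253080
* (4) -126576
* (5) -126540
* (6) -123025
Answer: 5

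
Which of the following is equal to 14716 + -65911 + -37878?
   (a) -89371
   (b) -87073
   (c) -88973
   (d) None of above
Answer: d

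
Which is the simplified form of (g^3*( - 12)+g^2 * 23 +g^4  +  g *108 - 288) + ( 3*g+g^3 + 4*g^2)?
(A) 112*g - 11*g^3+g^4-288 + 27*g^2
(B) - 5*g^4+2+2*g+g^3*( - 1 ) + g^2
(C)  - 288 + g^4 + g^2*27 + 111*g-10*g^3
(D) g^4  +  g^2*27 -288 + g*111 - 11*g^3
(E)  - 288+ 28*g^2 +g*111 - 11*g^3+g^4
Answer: D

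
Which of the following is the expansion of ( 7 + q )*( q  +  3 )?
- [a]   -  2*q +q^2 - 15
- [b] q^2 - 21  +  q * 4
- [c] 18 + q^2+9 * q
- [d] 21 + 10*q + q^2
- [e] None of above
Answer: d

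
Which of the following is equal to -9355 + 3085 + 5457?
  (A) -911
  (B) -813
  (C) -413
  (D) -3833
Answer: B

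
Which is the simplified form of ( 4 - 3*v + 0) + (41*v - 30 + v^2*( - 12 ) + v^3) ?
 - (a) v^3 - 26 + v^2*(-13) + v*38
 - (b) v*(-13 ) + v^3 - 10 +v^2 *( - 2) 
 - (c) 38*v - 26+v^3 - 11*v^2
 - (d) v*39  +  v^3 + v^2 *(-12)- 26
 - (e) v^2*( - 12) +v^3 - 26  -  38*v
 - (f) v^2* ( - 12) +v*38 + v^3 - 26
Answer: f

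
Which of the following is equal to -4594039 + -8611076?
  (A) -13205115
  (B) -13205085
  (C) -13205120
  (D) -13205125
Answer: A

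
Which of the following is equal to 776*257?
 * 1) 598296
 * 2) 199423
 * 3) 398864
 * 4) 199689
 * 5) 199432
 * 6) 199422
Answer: 5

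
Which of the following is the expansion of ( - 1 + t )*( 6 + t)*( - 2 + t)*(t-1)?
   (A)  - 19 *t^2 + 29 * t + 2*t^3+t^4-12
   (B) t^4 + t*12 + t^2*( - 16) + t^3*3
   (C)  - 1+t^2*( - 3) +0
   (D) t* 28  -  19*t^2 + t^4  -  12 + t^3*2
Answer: D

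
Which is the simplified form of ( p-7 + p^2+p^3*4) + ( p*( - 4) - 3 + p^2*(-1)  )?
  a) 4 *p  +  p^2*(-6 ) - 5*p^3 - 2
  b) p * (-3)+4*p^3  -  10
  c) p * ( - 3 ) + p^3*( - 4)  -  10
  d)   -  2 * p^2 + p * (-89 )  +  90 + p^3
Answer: b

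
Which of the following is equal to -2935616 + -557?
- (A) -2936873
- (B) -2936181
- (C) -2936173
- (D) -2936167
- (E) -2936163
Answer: C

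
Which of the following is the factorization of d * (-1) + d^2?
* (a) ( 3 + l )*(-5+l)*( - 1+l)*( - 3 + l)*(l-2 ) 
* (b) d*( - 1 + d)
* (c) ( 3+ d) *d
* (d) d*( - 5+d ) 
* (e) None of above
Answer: b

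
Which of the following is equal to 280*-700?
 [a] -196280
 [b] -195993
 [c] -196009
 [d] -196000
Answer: d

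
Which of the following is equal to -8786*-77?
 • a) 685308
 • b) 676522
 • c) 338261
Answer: b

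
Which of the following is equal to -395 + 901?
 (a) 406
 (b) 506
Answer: b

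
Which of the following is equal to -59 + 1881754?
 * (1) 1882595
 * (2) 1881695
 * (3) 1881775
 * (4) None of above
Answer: 2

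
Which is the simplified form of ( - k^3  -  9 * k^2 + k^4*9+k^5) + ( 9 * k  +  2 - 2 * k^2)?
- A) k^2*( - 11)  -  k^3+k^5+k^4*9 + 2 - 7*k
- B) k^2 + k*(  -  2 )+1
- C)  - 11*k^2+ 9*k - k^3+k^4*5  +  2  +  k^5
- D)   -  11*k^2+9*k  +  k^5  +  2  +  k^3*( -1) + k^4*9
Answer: D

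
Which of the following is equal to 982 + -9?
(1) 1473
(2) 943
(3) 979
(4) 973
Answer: 4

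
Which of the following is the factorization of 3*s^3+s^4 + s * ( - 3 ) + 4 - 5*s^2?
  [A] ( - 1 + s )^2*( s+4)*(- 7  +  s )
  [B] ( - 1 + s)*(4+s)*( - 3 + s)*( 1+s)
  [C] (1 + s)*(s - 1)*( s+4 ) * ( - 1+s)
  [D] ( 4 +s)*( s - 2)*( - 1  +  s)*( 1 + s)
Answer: C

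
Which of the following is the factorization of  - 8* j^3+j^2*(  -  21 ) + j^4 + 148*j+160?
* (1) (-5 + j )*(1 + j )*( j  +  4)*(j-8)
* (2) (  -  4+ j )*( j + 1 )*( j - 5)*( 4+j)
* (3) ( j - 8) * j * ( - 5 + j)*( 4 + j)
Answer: 1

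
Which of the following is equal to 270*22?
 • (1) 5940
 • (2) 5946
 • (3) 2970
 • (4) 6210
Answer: 1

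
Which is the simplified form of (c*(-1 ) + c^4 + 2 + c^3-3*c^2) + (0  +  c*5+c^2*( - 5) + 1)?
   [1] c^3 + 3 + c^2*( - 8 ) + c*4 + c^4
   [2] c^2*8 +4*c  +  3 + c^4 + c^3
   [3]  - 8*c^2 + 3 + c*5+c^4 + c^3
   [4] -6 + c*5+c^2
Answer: 1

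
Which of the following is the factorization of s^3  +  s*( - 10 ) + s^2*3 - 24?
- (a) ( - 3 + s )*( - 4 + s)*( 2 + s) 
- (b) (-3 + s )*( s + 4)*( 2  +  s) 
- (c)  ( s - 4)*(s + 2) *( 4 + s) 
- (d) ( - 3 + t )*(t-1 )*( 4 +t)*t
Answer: b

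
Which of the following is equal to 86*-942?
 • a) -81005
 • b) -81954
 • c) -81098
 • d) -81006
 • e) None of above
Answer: e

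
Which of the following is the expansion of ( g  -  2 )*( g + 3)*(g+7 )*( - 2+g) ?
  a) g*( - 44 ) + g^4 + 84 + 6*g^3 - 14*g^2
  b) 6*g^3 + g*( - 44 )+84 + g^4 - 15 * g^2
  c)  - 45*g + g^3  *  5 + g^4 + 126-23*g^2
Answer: b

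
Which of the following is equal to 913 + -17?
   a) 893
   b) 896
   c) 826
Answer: b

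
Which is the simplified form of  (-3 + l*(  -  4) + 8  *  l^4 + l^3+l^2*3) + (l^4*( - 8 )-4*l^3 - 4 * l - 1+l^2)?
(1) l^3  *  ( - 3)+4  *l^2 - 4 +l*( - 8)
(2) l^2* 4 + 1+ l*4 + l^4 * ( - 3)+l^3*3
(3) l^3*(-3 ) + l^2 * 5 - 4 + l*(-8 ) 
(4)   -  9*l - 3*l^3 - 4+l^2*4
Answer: 1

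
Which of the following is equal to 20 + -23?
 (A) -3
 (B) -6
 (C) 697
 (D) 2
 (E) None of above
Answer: A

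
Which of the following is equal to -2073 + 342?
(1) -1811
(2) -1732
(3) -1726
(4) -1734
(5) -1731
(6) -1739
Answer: 5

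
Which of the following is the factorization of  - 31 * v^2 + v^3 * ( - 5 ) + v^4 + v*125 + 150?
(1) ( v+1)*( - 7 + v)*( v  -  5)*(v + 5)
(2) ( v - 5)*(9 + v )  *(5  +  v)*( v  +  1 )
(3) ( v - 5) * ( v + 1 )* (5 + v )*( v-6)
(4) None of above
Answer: 3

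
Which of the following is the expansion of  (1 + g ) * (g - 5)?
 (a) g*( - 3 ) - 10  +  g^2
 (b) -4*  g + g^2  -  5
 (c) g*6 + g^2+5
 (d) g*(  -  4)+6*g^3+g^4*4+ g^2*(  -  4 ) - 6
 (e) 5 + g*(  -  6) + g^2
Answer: b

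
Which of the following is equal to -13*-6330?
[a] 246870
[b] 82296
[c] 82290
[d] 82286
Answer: c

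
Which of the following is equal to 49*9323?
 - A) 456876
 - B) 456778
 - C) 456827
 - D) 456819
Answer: C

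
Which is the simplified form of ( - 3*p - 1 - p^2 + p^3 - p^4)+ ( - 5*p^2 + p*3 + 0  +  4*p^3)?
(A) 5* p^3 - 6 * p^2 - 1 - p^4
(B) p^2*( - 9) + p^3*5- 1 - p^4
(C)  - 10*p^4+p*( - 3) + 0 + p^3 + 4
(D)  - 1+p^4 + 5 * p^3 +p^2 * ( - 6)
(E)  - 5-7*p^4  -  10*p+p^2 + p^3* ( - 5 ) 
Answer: A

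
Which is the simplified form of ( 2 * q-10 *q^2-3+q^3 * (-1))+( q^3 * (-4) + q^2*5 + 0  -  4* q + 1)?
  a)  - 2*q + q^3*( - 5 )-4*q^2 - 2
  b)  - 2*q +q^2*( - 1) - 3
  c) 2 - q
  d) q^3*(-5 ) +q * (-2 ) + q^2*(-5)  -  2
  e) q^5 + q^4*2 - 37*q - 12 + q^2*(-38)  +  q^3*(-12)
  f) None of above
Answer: d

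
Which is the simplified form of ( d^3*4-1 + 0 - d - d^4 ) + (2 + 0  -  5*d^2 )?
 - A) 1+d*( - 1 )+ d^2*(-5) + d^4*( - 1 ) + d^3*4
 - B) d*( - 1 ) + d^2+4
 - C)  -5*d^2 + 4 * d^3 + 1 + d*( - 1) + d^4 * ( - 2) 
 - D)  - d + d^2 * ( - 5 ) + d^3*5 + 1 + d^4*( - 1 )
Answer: A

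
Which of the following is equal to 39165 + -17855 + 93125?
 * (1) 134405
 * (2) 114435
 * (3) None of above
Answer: 2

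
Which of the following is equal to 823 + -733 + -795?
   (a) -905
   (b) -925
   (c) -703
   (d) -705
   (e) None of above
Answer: d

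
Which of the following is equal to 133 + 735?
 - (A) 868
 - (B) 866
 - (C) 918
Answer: A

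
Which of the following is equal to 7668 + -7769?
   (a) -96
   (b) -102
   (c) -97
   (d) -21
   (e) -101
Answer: e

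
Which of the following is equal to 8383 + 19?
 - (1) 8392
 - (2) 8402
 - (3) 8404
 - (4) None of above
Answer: 2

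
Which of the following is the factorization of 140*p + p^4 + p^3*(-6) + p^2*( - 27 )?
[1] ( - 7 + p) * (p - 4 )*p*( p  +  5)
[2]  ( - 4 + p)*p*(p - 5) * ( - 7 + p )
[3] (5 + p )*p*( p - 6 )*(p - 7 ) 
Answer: 1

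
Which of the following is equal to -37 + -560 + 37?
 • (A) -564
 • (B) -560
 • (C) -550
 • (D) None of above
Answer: B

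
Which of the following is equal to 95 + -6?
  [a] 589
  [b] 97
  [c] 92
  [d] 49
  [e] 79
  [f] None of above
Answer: f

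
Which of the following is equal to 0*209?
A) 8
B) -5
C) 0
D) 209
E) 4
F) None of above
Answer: C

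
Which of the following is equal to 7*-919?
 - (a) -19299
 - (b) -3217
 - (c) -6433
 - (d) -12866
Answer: c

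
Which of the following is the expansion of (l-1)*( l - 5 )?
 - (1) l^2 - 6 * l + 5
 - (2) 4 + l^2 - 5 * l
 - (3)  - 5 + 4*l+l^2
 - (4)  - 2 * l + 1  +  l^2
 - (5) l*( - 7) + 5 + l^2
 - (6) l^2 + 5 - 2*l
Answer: 1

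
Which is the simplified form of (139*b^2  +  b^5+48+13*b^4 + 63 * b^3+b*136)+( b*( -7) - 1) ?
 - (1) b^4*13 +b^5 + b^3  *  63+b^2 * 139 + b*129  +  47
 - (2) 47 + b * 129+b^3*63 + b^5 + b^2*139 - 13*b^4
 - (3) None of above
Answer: 1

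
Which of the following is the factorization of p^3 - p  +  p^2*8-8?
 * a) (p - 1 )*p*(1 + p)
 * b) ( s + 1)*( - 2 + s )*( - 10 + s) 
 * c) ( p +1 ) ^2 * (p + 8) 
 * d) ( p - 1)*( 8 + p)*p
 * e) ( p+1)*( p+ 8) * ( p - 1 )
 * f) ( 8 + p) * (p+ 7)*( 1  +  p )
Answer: e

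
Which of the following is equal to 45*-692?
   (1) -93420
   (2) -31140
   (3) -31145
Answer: 2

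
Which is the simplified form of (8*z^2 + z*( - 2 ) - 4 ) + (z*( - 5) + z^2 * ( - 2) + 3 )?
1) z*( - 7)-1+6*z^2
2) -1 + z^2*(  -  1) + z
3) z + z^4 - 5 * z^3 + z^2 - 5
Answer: 1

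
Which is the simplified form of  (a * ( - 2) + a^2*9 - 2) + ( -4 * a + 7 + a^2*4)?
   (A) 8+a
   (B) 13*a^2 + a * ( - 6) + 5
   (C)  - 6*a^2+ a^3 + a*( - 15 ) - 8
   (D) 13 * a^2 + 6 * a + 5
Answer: B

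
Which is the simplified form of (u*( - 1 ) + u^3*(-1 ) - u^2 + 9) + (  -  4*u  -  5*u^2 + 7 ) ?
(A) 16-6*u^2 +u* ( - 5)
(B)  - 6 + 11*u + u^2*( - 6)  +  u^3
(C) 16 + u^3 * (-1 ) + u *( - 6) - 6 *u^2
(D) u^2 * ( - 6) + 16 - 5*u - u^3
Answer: D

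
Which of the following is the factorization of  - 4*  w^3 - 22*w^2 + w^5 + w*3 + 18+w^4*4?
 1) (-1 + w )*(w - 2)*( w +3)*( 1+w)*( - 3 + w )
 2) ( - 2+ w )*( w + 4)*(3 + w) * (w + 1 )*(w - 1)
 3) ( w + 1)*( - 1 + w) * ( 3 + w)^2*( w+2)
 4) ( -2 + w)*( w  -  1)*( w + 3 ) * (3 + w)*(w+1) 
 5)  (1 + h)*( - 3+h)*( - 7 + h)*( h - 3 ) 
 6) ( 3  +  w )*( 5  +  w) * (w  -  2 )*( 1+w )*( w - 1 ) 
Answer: 4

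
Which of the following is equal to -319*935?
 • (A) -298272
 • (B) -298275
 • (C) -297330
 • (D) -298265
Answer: D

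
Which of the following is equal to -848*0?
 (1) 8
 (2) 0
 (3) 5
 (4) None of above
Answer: 2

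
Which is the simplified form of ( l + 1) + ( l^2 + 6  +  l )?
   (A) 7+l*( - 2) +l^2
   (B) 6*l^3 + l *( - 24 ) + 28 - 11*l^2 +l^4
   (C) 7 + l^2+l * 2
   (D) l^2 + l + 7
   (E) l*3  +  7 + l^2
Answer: C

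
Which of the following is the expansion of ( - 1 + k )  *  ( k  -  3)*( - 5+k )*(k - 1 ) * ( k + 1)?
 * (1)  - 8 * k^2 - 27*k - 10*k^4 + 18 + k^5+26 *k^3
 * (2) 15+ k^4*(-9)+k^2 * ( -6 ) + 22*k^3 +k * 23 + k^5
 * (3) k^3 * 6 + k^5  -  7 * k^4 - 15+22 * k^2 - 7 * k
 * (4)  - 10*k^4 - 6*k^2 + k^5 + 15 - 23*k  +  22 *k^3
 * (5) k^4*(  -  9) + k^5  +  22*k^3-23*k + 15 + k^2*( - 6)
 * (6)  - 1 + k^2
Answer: 5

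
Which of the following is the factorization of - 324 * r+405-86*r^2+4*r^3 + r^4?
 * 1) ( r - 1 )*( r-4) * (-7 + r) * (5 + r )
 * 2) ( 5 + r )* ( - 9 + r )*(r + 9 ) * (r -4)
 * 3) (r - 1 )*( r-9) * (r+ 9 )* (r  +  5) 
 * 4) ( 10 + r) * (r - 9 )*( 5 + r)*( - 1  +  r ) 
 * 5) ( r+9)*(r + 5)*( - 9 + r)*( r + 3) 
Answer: 3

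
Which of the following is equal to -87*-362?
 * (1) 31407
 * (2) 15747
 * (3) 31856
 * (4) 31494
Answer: 4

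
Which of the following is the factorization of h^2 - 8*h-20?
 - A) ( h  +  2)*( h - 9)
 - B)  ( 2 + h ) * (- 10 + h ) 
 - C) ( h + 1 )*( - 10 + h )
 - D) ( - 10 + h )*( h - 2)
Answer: B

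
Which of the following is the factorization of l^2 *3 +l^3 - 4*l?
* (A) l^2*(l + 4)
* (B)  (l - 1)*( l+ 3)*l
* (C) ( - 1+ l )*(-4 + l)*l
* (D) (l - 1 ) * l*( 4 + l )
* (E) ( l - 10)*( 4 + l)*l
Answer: D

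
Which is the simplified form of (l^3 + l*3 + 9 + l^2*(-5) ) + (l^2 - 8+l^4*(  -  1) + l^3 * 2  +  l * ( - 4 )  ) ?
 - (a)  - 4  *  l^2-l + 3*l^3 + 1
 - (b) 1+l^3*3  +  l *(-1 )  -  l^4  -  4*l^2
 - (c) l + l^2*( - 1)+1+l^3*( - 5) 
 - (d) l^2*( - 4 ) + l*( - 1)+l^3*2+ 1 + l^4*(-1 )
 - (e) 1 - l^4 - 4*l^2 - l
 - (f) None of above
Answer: b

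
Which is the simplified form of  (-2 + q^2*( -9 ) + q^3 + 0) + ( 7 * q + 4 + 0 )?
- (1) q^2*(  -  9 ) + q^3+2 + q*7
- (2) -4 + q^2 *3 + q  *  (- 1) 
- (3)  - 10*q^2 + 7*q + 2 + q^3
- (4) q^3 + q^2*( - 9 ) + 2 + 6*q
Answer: 1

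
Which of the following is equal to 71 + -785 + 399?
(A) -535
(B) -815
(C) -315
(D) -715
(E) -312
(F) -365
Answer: C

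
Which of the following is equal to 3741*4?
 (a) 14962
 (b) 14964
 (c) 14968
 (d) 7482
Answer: b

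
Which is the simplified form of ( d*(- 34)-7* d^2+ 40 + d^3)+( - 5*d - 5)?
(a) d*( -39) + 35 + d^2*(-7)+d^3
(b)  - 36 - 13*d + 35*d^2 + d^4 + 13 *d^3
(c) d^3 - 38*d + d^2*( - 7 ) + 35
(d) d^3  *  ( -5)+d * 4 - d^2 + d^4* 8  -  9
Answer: a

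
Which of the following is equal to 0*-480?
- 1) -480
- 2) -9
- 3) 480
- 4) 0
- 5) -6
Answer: 4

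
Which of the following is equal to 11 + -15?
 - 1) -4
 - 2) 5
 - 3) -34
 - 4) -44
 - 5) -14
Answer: 1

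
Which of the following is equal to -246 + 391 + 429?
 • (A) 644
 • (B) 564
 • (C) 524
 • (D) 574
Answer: D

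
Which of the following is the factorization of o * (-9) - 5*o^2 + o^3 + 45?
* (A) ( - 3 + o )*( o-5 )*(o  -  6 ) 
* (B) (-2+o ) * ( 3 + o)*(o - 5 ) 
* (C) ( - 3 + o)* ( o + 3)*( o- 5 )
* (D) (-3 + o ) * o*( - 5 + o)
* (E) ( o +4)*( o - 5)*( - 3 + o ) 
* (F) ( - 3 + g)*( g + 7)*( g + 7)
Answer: C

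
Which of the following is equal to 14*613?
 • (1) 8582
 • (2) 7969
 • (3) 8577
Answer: 1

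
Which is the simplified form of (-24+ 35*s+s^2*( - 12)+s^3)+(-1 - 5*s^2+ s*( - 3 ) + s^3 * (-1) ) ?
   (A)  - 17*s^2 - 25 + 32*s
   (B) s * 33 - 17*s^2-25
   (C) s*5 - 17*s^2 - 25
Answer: A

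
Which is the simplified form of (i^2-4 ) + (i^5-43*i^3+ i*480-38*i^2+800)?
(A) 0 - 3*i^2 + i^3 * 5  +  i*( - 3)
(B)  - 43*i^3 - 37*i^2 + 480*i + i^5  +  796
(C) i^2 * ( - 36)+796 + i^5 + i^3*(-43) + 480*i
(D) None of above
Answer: B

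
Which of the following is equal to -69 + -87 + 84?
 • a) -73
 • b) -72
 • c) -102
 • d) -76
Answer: b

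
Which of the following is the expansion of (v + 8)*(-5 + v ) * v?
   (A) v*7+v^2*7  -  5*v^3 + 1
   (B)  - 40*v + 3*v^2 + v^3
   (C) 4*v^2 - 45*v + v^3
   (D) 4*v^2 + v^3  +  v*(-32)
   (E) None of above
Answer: B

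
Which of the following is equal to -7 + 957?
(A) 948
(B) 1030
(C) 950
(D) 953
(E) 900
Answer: C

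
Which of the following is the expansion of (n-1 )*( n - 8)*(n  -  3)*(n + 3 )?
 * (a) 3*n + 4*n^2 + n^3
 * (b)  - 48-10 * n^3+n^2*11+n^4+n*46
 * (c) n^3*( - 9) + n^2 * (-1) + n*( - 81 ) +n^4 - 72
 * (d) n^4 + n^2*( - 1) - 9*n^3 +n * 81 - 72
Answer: d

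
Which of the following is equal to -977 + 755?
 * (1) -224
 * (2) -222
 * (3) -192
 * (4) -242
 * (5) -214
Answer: 2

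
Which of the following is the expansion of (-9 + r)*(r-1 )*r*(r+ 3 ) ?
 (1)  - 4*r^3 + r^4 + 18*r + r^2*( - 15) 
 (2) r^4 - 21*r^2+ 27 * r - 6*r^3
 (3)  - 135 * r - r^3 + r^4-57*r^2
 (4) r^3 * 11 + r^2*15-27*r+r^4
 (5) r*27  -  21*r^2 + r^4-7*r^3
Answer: 5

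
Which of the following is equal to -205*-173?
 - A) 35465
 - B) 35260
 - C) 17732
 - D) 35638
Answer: A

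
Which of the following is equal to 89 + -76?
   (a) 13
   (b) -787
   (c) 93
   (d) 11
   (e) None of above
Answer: a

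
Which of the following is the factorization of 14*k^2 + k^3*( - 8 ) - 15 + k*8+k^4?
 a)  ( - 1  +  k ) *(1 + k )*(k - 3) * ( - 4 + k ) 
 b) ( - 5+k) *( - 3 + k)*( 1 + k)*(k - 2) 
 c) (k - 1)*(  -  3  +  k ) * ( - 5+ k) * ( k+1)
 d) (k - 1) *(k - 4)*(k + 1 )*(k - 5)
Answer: c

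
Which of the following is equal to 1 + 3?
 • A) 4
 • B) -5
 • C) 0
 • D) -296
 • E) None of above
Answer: A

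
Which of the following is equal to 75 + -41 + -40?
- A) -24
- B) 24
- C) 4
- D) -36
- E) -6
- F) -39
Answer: E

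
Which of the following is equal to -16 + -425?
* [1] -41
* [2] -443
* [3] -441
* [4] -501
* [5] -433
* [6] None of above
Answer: 3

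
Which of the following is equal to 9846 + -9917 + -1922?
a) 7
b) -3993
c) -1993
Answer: c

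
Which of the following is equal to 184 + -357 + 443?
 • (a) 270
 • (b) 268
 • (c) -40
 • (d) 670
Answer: a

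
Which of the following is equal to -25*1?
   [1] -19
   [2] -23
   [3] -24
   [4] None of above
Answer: 4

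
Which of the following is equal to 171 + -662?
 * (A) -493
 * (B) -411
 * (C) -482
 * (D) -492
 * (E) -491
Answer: E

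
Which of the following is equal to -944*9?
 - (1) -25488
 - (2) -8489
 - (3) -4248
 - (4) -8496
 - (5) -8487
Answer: 4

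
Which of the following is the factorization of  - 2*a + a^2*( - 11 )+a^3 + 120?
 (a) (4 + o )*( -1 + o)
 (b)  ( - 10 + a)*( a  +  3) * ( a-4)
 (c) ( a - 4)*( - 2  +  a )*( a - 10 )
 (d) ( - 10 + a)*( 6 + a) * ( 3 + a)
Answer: b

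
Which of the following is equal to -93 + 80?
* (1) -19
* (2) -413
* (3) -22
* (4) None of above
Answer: 4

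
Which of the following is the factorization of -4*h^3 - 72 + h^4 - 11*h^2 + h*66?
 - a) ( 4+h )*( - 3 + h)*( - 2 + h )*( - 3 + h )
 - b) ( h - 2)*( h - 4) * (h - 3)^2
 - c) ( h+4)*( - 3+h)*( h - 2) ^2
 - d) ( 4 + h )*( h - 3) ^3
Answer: a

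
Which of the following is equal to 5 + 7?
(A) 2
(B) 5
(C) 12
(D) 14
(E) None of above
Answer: C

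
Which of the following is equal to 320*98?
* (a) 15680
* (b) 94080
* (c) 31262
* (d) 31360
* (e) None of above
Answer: d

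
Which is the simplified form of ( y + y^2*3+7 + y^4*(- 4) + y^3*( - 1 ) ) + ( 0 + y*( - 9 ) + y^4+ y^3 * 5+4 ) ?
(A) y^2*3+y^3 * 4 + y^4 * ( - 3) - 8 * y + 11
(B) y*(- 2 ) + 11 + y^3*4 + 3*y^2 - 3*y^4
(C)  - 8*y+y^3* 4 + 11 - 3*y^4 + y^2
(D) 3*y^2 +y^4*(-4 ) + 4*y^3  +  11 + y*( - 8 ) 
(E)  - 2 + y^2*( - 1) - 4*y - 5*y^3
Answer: A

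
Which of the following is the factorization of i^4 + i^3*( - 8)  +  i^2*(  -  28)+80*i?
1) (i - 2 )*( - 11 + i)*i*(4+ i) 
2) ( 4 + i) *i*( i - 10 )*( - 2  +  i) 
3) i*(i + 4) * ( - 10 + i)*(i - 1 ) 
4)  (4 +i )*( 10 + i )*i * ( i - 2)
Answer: 2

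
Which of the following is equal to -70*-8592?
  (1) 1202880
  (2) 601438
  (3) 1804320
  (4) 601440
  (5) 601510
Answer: 4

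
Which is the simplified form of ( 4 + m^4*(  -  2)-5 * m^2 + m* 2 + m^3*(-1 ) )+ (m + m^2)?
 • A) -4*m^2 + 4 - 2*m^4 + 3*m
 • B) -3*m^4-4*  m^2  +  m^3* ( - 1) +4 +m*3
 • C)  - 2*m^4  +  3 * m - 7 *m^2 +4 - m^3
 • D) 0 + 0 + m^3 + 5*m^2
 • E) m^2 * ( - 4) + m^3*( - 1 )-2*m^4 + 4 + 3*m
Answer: E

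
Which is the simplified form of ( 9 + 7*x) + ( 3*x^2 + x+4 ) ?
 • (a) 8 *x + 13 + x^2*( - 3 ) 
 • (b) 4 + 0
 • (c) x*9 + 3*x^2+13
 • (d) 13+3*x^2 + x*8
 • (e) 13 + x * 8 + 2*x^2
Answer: d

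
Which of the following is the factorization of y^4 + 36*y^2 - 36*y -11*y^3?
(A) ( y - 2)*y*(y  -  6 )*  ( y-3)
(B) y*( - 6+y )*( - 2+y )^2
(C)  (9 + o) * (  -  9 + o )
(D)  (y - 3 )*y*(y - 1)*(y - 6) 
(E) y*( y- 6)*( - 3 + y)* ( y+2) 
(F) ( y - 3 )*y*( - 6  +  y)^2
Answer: A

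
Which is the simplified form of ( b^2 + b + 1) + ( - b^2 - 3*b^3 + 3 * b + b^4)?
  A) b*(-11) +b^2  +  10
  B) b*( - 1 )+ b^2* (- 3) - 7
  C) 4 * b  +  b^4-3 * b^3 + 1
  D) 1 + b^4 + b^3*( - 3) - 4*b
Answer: C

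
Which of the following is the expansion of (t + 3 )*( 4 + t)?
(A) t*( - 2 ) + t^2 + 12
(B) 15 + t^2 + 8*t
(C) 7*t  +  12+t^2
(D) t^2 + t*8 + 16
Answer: C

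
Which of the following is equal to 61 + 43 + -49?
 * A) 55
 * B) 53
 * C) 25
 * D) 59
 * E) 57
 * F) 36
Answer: A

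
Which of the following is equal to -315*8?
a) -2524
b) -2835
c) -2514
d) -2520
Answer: d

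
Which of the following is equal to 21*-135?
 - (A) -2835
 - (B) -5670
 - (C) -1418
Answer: A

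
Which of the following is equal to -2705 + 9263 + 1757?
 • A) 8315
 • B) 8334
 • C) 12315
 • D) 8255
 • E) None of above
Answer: A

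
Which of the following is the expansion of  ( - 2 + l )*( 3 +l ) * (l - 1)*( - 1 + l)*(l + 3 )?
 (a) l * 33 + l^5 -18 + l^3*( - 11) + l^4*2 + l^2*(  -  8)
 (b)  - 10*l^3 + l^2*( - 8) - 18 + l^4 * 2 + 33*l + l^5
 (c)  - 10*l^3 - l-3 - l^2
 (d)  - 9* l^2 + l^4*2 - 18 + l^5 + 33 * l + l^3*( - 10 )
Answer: b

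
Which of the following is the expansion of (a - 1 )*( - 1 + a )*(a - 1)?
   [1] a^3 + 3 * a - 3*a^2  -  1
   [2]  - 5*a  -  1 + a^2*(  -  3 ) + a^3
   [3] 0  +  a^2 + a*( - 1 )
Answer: 1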